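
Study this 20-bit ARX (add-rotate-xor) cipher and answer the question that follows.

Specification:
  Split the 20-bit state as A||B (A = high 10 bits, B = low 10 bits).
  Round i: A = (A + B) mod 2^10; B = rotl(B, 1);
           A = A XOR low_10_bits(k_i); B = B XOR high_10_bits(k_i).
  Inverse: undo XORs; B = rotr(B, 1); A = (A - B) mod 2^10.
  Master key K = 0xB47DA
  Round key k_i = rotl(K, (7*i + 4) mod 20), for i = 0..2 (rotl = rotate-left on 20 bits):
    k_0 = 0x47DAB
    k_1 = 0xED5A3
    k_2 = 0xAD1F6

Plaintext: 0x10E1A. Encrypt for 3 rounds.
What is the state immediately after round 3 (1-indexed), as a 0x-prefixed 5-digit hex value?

s_0 = plaintext = 0x10E1A
s_1 = Round(s_0, k_0) = 0xFD92A
s_2 = Round(s_1, k_1) = 0x20DE1
s_3 = Round(s_2, k_2) = 0xE4976

0xE4976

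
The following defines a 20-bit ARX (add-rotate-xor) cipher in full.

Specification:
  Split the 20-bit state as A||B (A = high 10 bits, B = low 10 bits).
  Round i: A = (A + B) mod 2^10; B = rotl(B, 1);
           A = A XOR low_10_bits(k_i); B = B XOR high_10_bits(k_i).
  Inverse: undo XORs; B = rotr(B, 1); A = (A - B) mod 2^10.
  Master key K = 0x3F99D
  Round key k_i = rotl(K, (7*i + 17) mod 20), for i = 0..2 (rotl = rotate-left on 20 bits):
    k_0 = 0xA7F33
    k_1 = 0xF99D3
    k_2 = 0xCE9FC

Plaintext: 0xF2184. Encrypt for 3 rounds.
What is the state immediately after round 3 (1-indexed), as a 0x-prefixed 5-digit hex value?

s_0 = plaintext = 0xF2184
s_1 = Round(s_0, k_0) = 0x9FD97
s_2 = Round(s_1, k_1) = 0x714C8
s_3 = Round(s_2, k_2) = 0xDC6AA

0xDC6AA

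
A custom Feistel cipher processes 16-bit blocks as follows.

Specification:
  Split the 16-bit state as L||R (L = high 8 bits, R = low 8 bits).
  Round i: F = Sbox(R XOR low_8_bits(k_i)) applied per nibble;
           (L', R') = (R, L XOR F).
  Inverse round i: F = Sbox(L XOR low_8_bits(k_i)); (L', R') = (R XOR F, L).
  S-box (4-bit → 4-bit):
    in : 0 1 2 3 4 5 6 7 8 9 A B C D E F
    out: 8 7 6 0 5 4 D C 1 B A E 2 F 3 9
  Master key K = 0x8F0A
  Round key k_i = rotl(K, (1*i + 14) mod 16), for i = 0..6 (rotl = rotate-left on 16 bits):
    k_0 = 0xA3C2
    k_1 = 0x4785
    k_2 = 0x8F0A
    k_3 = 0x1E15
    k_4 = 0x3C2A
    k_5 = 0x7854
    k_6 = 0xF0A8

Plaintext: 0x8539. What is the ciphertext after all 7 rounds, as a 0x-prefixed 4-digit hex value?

0x566F

s_0 = plaintext = 0x8539
s_1 = Round(s_0, k_0) = 0x391B
s_2 = Round(s_1, k_1) = 0x1B8A
s_3 = Round(s_2, k_2) = 0x8A03
s_4 = Round(s_3, k_3) = 0x03F7
s_5 = Round(s_4, k_4) = 0xF7FC
s_6 = Round(s_5, k_5) = 0xFC56
s_7 = Round(s_6, k_6) = 0x566F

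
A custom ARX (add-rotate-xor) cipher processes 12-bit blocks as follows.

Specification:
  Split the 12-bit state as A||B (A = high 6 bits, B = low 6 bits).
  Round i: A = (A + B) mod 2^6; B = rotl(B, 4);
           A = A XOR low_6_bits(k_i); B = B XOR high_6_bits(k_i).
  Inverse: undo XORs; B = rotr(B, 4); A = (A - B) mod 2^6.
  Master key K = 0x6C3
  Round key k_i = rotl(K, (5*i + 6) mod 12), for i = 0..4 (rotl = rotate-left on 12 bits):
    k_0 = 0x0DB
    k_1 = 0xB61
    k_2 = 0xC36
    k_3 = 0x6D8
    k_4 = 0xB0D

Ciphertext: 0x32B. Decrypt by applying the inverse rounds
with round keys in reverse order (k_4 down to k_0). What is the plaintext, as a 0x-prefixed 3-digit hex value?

0x87B

s_0 = ciphertext = 0x32B
s_1 = InvRound(s_0, k_4) = 0x95C
s_2 = InvRound(s_1, k_3) = 0x85C
s_3 = InvRound(s_2, k_2) = 0x972
s_4 = InvRound(s_3, k_1) = 0x1FD
s_5 = InvRound(s_4, k_0) = 0x87B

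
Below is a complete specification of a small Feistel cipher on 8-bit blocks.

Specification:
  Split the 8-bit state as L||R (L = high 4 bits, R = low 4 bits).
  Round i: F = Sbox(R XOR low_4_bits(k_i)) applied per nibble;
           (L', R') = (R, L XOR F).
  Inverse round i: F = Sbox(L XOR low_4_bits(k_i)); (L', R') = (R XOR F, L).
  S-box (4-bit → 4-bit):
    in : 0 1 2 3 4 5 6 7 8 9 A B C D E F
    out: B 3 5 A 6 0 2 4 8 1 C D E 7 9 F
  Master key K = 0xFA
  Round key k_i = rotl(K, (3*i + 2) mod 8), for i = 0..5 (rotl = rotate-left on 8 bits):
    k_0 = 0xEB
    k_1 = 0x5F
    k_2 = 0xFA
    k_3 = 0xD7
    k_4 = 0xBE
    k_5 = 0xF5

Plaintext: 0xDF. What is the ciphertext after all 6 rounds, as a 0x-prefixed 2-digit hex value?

0x1D

s_0 = plaintext = 0xDF
s_1 = Round(s_0, k_0) = 0xFB
s_2 = Round(s_1, k_1) = 0xB9
s_3 = Round(s_2, k_2) = 0x91
s_4 = Round(s_3, k_3) = 0x1B
s_5 = Round(s_4, k_4) = 0xB1
s_6 = Round(s_5, k_5) = 0x1D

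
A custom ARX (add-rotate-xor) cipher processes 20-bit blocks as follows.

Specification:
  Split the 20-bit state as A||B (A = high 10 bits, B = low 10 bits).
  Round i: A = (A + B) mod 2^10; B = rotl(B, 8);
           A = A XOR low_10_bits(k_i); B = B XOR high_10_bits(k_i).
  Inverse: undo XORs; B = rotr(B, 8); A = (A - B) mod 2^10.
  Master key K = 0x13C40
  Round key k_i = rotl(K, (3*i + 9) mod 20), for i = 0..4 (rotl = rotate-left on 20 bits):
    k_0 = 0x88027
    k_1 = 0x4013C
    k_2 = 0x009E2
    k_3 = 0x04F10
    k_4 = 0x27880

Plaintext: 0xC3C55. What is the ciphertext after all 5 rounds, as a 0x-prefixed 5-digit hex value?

s_0 = plaintext = 0xC3C55
s_1 = Round(s_0, k_0) = 0xD0F35
s_2 = Round(s_1, k_1) = 0xD10CD
s_3 = Round(s_2, k_2) = 0x7CD31
s_4 = Round(s_3, k_3) = 0x0D15F
s_5 = Round(s_4, k_4) = 0x44FC9

0x44FC9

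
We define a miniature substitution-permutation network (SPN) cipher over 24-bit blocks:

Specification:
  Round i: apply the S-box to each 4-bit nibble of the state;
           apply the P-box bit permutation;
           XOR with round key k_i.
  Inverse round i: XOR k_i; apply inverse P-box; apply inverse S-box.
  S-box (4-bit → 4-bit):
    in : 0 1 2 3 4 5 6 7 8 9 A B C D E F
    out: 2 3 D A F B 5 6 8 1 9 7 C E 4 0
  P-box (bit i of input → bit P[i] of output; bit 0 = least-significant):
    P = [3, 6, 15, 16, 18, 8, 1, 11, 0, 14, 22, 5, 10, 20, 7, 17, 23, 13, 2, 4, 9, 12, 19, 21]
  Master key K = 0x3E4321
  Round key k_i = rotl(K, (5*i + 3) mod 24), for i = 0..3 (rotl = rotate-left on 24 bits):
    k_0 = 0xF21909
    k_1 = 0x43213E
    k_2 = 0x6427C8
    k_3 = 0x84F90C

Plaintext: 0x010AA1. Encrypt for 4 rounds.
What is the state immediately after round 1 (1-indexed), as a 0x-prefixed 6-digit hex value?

0x662160

s_0 = plaintext = 0x010AA1
s_1 = Round(s_0, k_0) = 0x662160
s_2 = Round(s_1, k_1) = 0xCD67F9
s_3 = Round(s_2, k_2) = 0x0C4354
s_4 = Round(s_3, k_3) = 0x9324F0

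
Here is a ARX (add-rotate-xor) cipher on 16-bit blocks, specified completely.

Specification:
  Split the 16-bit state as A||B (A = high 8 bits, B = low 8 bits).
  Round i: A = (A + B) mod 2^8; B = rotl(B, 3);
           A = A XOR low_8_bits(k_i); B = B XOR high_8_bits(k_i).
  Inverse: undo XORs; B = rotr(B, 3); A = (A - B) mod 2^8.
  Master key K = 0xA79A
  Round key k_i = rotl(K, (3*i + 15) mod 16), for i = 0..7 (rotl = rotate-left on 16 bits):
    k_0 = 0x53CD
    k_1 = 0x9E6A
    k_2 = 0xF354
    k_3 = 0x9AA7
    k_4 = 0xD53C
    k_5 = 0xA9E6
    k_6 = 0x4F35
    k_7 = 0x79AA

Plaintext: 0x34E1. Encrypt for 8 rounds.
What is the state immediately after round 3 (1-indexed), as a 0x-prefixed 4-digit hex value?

0x8E10

s_0 = plaintext = 0x34E1
s_1 = Round(s_0, k_0) = 0xD85C
s_2 = Round(s_1, k_1) = 0x5E7C
s_3 = Round(s_2, k_2) = 0x8E10
s_4 = Round(s_3, k_3) = 0x391A
s_5 = Round(s_4, k_4) = 0x6F05
s_6 = Round(s_5, k_5) = 0x9281
s_7 = Round(s_6, k_6) = 0x2643
s_8 = Round(s_7, k_7) = 0xC363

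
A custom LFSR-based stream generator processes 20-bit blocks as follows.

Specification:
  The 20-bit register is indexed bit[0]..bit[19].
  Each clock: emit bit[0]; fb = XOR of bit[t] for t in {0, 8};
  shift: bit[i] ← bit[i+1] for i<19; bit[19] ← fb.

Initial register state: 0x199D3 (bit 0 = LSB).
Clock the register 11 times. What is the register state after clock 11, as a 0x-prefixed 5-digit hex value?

0x09433

reg_0 = 0x199D3
clock 1: out=1, reg = 0x0CCE9
clock 2: out=1, reg = 0x86674
clock 3: out=0, reg = 0x4333A
clock 4: out=0, reg = 0xA199D
clock 5: out=1, reg = 0x50CCE
clock 6: out=0, reg = 0x28667
clock 7: out=1, reg = 0x94333
clock 8: out=1, reg = 0x4A199
clock 9: out=1, reg = 0x250CC
clock 10: out=0, reg = 0x12866
clock 11: out=0, reg = 0x09433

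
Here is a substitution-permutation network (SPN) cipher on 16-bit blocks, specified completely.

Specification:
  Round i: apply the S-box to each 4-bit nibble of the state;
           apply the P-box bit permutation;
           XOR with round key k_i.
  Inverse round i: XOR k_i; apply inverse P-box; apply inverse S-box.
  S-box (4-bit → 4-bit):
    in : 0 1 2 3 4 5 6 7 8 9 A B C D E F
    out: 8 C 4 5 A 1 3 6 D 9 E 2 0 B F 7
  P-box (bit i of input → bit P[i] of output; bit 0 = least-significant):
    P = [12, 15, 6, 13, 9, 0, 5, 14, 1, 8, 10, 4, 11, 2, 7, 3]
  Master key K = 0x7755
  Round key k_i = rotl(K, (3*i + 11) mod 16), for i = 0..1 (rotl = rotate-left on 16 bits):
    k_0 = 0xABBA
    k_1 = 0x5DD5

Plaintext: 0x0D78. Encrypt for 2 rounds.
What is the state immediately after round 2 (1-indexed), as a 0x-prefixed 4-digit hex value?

0x708D

s_0 = plaintext = 0x0D78
s_1 = Round(s_0, k_0) = 0x9AC1
s_2 = Round(s_1, k_1) = 0x708D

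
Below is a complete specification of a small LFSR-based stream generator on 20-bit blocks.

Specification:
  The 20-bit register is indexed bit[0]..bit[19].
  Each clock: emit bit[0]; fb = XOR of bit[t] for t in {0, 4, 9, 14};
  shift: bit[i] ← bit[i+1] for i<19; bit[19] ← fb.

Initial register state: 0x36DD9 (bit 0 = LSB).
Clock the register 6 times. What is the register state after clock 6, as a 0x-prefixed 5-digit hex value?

0xFCDB7

reg_0 = 0x36DD9
clock 1: out=1, reg = 0x9B6EC
clock 2: out=0, reg = 0xCDB76
clock 3: out=0, reg = 0xE6DBB
clock 4: out=1, reg = 0xF36DD
clock 5: out=1, reg = 0xF9B6E
clock 6: out=0, reg = 0xFCDB7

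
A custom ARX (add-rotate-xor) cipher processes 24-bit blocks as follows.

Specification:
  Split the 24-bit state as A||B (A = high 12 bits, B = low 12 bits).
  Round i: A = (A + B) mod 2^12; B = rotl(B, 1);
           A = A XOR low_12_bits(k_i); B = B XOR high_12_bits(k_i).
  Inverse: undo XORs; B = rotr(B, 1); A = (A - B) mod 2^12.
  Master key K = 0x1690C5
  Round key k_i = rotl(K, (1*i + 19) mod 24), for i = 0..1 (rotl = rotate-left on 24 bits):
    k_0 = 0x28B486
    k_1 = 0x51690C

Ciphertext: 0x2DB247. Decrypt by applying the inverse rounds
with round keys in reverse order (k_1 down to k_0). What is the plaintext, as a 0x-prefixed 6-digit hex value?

s_0 = ciphertext = 0x2DB247
s_1 = InvRound(s_0, k_1) = 0x02FBA8
s_2 = InvRound(s_1, k_0) = 0x818C91

0x818C91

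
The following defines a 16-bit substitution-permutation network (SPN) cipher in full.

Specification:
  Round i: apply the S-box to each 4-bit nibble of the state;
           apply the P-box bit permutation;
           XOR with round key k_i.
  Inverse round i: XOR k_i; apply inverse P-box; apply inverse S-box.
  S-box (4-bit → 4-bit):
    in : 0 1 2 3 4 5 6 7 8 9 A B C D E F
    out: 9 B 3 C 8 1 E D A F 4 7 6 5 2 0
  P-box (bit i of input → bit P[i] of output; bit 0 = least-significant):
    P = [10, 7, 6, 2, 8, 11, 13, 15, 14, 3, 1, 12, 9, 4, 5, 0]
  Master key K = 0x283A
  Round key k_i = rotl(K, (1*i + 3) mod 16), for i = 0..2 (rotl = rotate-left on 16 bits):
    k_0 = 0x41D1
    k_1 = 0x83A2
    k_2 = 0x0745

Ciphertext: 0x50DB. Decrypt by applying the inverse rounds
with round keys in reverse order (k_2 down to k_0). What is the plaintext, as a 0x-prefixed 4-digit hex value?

s_0 = ciphertext = 0x50DB
s_1 = InvRound(s_0, k_2) = 0x2951
s_2 = InvRound(s_1, k_1) = 0x9A6C
s_3 = InvRound(s_2, k_0) = 0x9118

0x9118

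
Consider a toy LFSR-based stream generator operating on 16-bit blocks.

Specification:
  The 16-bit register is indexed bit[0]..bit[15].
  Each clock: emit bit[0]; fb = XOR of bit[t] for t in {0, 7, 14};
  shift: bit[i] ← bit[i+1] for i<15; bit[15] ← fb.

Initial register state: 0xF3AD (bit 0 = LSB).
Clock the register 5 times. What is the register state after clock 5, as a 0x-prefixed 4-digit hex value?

reg_0 = 0xF3AD
clock 1: out=1, reg = 0xF9D6
clock 2: out=0, reg = 0x7CEB
clock 3: out=1, reg = 0xBE75
clock 4: out=1, reg = 0xDF3A
clock 5: out=0, reg = 0xEF9D

0xEF9D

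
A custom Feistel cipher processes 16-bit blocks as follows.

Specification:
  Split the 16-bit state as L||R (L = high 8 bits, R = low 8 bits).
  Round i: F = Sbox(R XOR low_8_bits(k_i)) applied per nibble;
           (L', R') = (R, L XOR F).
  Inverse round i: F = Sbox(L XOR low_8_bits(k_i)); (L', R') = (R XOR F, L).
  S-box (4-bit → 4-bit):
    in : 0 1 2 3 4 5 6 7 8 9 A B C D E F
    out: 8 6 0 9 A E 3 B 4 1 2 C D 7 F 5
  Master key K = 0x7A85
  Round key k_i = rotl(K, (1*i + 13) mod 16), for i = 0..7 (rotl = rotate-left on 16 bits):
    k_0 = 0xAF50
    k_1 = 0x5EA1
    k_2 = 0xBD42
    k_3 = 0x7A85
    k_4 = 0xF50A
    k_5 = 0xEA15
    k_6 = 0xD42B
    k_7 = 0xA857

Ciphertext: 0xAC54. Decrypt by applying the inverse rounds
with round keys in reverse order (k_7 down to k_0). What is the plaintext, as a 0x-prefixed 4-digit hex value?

s_0 = ciphertext = 0xAC54
s_1 = InvRound(s_0, k_7) = 0x08AC
s_2 = InvRound(s_1, k_6) = 0xA508
s_3 = InvRound(s_2, k_5) = 0xC0A5
s_4 = InvRound(s_3, k_4) = 0x77C0
s_5 = InvRound(s_4, k_3) = 0x9077
s_6 = InvRound(s_5, k_2) = 0x0790
s_7 = InvRound(s_6, k_1) = 0xB307
s_8 = InvRound(s_7, k_0) = 0xFEB3

0xFEB3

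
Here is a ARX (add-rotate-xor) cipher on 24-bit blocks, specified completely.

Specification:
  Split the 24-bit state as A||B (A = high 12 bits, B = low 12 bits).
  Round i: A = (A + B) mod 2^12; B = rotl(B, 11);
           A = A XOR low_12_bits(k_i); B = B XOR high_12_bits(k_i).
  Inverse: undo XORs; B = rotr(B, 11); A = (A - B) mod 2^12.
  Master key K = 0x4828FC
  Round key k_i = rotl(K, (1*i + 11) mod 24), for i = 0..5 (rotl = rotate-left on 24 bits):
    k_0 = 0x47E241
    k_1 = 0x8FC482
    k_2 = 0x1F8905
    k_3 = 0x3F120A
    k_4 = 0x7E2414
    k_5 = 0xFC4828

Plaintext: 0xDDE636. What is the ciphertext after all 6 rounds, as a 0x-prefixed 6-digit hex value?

s_0 = plaintext = 0xDDE636
s_1 = Round(s_0, k_0) = 0x655765
s_2 = Round(s_1, k_1) = 0x93834E
s_3 = Round(s_2, k_2) = 0x58305F
s_4 = Round(s_3, k_3) = 0x7E8BDE
s_5 = Round(s_4, k_4) = 0x7D220D
s_6 = Round(s_5, k_5) = 0x1F76C2

0x1F76C2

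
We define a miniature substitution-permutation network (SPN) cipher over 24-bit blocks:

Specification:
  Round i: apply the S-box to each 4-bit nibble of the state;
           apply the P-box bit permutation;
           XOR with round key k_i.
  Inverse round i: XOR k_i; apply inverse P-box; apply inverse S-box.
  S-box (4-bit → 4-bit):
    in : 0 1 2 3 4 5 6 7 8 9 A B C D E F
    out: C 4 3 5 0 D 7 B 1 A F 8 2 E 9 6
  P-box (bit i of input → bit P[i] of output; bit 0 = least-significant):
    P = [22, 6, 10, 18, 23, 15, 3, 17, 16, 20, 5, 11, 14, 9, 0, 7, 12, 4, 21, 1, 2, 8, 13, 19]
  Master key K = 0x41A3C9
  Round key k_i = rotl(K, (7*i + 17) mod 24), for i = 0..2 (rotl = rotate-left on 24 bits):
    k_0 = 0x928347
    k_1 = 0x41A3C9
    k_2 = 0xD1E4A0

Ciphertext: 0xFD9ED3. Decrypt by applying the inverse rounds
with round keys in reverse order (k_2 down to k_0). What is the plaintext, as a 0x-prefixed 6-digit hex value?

s_0 = ciphertext = 0xFD9ED3
s_1 = InvRound(s_0, k_2) = 0x0A6049
s_2 = InvRound(s_1, k_1) = 0x947898
s_3 = InvRound(s_2, k_0) = 0x67ABD9

0x67ABD9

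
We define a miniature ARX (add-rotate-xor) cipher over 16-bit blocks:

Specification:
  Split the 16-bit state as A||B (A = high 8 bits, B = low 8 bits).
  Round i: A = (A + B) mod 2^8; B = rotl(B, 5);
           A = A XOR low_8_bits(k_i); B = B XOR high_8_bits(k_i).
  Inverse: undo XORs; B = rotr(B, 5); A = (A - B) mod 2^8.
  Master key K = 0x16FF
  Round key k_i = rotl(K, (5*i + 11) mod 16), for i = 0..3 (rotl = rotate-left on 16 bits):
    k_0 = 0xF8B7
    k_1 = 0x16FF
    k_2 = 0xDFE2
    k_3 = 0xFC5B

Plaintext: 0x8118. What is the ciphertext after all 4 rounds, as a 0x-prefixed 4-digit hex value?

0x94A2

s_0 = plaintext = 0x8118
s_1 = Round(s_0, k_0) = 0x2EFB
s_2 = Round(s_1, k_1) = 0xD669
s_3 = Round(s_2, k_2) = 0xDDF2
s_4 = Round(s_3, k_3) = 0x94A2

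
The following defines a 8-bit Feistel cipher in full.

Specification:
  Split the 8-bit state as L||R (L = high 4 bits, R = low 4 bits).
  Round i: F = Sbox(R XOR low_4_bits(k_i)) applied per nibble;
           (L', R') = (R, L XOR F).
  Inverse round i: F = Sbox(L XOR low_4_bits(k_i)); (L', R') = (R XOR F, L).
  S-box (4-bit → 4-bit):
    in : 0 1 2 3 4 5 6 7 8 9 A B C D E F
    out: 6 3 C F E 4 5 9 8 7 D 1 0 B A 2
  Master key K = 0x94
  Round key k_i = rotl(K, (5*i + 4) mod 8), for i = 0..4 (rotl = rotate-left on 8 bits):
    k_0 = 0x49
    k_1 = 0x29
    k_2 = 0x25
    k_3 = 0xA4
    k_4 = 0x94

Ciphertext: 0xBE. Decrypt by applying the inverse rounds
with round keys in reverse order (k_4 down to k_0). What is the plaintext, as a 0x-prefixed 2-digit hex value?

0x95

s_0 = ciphertext = 0xBE
s_1 = InvRound(s_0, k_4) = 0xCB
s_2 = InvRound(s_1, k_3) = 0x3C
s_3 = InvRound(s_2, k_2) = 0x93
s_4 = InvRound(s_3, k_1) = 0x59
s_5 = InvRound(s_4, k_0) = 0x95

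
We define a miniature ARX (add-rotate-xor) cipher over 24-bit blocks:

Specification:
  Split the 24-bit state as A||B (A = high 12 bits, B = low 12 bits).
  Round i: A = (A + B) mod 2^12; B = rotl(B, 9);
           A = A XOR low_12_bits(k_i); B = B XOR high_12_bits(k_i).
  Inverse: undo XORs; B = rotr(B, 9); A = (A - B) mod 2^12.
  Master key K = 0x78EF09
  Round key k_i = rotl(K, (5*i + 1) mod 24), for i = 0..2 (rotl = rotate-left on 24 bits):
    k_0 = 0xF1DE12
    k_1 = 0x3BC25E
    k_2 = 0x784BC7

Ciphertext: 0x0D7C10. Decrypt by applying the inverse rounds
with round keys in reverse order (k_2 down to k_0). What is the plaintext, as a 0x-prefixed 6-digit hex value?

s_0 = ciphertext = 0x0D7C10
s_1 = InvRound(s_0, k_2) = 0xE6BCA5
s_2 = InvRound(s_1, k_1) = 0x3668CF
s_3 = InvRound(s_2, k_0) = 0xEE1E93

0xEE1E93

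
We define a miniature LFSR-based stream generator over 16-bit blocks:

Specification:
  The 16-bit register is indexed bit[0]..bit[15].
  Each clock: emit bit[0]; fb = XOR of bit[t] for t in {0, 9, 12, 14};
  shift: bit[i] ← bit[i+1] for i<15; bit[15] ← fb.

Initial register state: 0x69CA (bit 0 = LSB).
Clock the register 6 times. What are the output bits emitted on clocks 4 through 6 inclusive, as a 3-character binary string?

reg_0 = 0x69CA
clock 1: out=0, reg = 0xB4E5
clock 2: out=1, reg = 0x5A72
clock 3: out=0, reg = 0xAD39
clock 4: out=1, reg = 0xD69C
clock 5: out=0, reg = 0xEB4E
clock 6: out=0, reg = 0x75A7

100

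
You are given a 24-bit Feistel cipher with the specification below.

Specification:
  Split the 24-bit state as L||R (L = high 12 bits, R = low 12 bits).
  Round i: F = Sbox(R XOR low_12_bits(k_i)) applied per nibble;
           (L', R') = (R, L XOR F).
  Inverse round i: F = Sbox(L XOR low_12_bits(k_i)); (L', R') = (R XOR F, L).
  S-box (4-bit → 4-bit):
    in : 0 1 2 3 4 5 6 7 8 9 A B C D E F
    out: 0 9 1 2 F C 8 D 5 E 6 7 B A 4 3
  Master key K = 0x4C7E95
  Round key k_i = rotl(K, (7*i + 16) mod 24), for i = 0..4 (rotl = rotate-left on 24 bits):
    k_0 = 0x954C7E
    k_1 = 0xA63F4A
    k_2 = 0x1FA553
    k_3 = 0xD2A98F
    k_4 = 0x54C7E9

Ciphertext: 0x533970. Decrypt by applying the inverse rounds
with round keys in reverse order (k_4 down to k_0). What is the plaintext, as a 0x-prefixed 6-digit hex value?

s_0 = ciphertext = 0x533970
s_1 = InvRound(s_0, k_4) = 0x8D6533
s_2 = InvRound(s_1, k_3) = 0xCFD8D6
s_3 = InvRound(s_2, k_2) = 0x6B2CFD
s_4 = InvRound(s_3, k_1) = 0x2C86B2
s_5 = InvRound(s_4, k_0) = 0x2CA2C8

0x2CA2C8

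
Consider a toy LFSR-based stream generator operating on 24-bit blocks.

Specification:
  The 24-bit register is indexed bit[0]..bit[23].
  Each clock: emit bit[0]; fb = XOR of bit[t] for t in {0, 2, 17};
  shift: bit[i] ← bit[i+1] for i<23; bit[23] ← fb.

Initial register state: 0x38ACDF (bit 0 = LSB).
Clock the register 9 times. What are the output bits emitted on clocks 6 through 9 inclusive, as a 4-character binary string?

0110

reg_0 = 0x38ACDF
clock 1: out=1, reg = 0x1C566F
clock 2: out=1, reg = 0x0E2B37
clock 3: out=1, reg = 0x87159B
clock 4: out=1, reg = 0x438ACD
clock 5: out=1, reg = 0xA1C566
clock 6: out=0, reg = 0xD0E2B3
clock 7: out=1, reg = 0xE87159
clock 8: out=1, reg = 0xF438AC
clock 9: out=0, reg = 0xFA1C56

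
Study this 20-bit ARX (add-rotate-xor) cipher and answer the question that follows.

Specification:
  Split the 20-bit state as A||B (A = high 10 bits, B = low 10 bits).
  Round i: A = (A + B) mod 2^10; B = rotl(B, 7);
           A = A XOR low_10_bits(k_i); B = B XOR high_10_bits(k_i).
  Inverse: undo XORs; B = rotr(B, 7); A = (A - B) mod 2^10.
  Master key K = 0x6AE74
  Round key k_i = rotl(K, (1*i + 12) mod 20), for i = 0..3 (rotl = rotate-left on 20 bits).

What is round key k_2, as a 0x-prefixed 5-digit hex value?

K = 0x6AE74
k_0 = rotl(K, (1*0+12) mod 20) = rotl(K, 12) = 0x746AE
k_1 = rotl(K, (1*1+12) mod 20) = rotl(K, 13) = 0xE8D5C
k_2 = rotl(K, (1*2+12) mod 20) = rotl(K, 14) = 0xD1AB9

0xD1AB9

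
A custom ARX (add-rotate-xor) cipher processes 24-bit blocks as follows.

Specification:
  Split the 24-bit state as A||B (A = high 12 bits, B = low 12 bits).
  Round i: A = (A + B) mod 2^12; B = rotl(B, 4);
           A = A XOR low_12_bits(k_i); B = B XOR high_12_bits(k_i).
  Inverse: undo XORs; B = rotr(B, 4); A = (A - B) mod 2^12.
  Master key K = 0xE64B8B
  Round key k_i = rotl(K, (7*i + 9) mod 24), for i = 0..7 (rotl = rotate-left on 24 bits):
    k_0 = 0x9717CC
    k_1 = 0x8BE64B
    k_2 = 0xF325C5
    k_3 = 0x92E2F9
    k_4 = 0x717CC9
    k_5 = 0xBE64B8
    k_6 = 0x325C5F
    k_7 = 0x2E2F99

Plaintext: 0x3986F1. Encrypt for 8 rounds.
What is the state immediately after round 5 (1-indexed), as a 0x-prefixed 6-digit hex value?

s_0 = plaintext = 0x3986F1
s_1 = Round(s_0, k_0) = 0xD45667
s_2 = Round(s_1, k_1) = 0x5E7EC8
s_3 = Round(s_2, k_2) = 0x16A3BC
s_4 = Round(s_3, k_3) = 0x7DF2ED
s_5 = Round(s_4, k_4) = 0x6059C5
s_6 = Round(s_5, k_5) = 0xB727BF
s_7 = Round(s_6, k_6) = 0xF6E8D2
s_8 = Round(s_7, k_7) = 0x7D9FCA

0x6059C5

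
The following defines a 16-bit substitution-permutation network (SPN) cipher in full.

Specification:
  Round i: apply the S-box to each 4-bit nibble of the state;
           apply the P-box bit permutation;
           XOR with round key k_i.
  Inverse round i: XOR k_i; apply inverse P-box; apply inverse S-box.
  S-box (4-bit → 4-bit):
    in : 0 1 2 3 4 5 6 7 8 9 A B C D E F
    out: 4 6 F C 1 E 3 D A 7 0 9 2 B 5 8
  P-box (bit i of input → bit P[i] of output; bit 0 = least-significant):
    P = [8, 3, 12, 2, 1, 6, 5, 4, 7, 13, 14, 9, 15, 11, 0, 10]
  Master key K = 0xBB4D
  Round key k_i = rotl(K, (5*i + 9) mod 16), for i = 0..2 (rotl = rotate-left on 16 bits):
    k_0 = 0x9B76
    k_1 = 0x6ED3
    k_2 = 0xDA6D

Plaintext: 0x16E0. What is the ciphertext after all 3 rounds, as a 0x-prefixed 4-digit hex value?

0xFF30

s_0 = plaintext = 0x16E0
s_1 = Round(s_0, k_0) = 0xA3D5
s_2 = Round(s_1, k_1) = 0x3C8D
s_3 = Round(s_2, k_2) = 0xFF30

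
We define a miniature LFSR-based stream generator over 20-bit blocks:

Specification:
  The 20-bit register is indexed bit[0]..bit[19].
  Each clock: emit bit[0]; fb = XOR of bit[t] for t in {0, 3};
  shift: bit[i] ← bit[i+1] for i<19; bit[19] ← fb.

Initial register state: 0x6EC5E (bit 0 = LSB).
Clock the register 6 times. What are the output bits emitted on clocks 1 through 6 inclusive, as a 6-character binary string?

reg_0 = 0x6EC5E
clock 1: out=0, reg = 0xB762F
clock 2: out=1, reg = 0x5BB17
clock 3: out=1, reg = 0xADD8B
clock 4: out=1, reg = 0x56EC5
clock 5: out=1, reg = 0xAB762
clock 6: out=0, reg = 0x55BB1

011110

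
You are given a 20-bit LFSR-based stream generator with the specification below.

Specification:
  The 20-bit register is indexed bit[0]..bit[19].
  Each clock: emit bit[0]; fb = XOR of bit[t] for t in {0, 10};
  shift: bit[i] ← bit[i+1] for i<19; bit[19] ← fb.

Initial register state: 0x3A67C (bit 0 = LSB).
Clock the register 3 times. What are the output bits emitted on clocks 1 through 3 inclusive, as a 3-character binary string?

reg_0 = 0x3A67C
clock 1: out=0, reg = 0x9D33E
clock 2: out=0, reg = 0x4E99F
clock 3: out=1, reg = 0xA74CF

001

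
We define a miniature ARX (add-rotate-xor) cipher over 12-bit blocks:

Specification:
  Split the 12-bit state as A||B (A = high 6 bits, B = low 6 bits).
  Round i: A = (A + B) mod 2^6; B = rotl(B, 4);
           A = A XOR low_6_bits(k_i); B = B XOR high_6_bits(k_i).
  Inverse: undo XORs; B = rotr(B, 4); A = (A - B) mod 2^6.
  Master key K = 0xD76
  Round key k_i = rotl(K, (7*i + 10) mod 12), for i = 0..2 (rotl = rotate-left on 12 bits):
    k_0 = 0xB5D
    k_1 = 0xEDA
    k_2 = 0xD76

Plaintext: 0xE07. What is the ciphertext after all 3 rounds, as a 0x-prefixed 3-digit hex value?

s_0 = plaintext = 0xE07
s_1 = Round(s_0, k_0) = 0x89C
s_2 = Round(s_1, k_1) = 0x93C
s_3 = Round(s_2, k_2) = 0x5BA

0x5BA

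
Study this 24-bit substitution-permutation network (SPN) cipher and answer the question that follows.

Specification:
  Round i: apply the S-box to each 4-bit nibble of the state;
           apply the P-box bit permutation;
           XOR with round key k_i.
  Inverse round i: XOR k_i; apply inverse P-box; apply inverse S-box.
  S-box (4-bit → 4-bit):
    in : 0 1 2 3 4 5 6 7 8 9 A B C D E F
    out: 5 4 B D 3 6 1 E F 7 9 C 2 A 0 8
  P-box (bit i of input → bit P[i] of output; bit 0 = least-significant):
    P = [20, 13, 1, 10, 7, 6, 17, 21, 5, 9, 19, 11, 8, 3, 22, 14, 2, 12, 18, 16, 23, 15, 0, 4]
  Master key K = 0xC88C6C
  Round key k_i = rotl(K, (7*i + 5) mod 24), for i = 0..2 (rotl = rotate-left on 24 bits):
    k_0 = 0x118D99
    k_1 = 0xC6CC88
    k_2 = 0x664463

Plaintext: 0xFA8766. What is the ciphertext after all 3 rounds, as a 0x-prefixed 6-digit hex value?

0x9286AB

s_0 = plaintext = 0xFA8766
s_1 = Round(s_0, k_0) = 0x48C605
s_2 = Round(s_1, k_1) = 0x417C26
s_3 = Round(s_2, k_2) = 0x9286AB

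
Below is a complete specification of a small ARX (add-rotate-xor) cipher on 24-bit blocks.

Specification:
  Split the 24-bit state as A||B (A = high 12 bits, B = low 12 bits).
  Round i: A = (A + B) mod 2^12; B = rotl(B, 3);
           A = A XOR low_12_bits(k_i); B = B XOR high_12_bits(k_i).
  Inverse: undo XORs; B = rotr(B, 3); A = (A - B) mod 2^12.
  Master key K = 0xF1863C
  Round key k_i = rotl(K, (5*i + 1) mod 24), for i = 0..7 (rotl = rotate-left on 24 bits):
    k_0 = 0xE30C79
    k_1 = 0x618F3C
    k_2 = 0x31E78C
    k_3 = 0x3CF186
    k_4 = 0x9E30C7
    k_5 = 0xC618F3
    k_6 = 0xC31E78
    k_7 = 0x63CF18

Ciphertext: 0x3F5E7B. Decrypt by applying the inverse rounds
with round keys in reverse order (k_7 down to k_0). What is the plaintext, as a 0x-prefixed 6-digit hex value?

0xD41A64

s_0 = ciphertext = 0x3F5E7B
s_1 = InvRound(s_0, k_7) = 0xDE5F08
s_2 = InvRound(s_1, k_6) = 0x136267
s_3 = InvRound(s_2, k_5) = 0xC05DC0
s_4 = InvRound(s_3, k_4) = 0x63E684
s_5 = InvRound(s_4, k_3) = 0x10F6A9
s_6 = InvRound(s_5, k_2) = 0x7CDEB6
s_7 = InvRound(s_6, k_1) = 0xBDCD15
s_8 = InvRound(s_7, k_0) = 0xD41A64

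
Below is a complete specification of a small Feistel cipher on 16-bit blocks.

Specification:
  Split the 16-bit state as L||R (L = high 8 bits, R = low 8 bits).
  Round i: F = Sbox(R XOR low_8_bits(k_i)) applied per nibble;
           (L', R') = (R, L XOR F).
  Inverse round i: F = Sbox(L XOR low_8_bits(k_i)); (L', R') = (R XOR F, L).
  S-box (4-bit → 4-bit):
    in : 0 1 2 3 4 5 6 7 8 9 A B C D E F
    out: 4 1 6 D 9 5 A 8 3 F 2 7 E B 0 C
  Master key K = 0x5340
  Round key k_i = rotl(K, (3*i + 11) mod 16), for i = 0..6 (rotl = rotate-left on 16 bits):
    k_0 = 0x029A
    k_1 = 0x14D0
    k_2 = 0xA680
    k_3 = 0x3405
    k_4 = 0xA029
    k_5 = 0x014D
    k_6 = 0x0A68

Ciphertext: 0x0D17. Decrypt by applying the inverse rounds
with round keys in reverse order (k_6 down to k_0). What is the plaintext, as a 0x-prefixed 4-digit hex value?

0x3BCE

s_0 = ciphertext = 0x0D17
s_1 = InvRound(s_0, k_6) = 0xB20D
s_2 = InvRound(s_1, k_5) = 0xC1B2
s_3 = InvRound(s_2, k_4) = 0xB1C1
s_4 = InvRound(s_3, k_3) = 0xB8B1
s_5 = InvRound(s_4, k_2) = 0x62B8
s_6 = InvRound(s_5, k_1) = 0xCE62
s_7 = InvRound(s_6, k_0) = 0x3BCE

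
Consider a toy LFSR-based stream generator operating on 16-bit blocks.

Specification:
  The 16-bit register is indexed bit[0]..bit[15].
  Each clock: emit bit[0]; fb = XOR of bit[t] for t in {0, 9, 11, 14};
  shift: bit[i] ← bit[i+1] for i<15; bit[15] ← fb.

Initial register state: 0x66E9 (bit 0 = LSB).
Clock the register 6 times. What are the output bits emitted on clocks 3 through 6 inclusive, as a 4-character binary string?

reg_0 = 0x66E9
clock 1: out=1, reg = 0xB374
clock 2: out=0, reg = 0xD9BA
clock 3: out=0, reg = 0x6CDD
clock 4: out=1, reg = 0xB66E
clock 5: out=0, reg = 0xDB37
clock 6: out=1, reg = 0x6D9B

0101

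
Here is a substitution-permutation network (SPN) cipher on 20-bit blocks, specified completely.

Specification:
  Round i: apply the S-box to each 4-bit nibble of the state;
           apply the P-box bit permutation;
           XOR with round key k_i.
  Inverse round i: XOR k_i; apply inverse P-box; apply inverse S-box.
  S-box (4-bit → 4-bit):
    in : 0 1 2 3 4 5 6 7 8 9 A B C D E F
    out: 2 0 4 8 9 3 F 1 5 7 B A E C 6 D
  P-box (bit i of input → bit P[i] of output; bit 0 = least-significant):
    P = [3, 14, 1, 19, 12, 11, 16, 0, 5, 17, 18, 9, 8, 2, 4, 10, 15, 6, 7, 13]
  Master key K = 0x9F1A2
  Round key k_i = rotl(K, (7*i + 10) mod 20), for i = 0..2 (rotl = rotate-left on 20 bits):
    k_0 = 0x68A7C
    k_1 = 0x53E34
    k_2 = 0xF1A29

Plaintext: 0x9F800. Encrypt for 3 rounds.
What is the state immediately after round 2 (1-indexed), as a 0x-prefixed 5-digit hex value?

s_0 = plaintext = 0x9F800
s_1 = Round(s_0, k_0) = 0x2478C
s_2 = Round(s_1, k_1) = 0xC6B96
s_3 = Round(s_2, k_2) = 0x465F7

0xC6B96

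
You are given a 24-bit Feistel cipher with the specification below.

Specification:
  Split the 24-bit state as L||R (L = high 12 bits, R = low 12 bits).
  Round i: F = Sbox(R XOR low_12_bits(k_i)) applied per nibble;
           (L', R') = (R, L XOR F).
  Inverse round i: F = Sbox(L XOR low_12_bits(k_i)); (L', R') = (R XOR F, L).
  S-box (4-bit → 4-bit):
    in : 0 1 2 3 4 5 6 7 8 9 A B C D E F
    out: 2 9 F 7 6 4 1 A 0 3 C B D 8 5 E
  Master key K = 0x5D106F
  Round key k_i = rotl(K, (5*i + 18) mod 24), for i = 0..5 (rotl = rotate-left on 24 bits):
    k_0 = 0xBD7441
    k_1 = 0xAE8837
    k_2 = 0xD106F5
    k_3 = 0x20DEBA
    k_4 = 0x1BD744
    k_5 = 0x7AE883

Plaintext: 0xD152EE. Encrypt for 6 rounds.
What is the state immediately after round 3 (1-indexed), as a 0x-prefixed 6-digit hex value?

s_0 = plaintext = 0xD152EE
s_1 = Round(s_0, k_0) = 0x2EECDB
s_2 = Round(s_1, k_1) = 0xCDB4B3
s_3 = Round(s_2, k_2) = 0x4B33BA
s_4 = Round(s_3, k_3) = 0x3BAC91
s_5 = Round(s_4, k_4) = 0xC9183E
s_6 = Round(s_5, k_5) = 0x83EE29

0x4B33BA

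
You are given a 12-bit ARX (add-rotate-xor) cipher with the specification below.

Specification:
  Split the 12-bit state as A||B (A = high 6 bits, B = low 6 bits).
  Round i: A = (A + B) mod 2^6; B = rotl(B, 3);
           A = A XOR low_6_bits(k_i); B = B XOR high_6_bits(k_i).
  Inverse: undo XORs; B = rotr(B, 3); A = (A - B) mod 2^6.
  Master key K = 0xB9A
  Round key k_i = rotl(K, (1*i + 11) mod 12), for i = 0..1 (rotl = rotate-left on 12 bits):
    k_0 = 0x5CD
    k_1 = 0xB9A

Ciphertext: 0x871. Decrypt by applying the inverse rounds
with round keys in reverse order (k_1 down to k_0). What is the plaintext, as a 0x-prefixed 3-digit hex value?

s_0 = ciphertext = 0x871
s_1 = InvRound(s_0, k_1) = 0x03B
s_2 = InvRound(s_1, k_0) = 0xA25

0xA25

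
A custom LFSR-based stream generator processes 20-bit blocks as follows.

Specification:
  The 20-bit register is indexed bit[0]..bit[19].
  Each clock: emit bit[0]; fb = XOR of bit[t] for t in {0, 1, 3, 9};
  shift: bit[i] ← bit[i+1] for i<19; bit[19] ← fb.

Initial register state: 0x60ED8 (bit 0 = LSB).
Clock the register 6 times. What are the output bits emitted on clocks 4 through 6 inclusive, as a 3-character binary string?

reg_0 = 0x60ED8
clock 1: out=0, reg = 0x3076C
clock 2: out=0, reg = 0x183B6
clock 3: out=0, reg = 0x0C1DB
clock 4: out=1, reg = 0x860ED
clock 5: out=1, reg = 0x43076
clock 6: out=0, reg = 0xA183B

110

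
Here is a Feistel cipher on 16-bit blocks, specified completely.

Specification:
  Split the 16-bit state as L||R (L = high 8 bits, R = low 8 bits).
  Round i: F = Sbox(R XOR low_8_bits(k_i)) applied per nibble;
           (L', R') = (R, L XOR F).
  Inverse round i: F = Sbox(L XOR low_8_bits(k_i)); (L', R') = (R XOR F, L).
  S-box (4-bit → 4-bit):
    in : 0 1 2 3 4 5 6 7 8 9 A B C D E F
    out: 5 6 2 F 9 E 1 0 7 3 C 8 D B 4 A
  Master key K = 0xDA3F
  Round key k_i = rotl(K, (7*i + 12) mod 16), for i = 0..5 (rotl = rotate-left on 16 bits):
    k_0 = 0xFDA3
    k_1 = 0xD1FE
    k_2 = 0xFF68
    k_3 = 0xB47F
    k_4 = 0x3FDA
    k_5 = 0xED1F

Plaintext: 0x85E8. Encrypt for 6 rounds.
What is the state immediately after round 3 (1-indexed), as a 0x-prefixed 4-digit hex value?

0xA7C7

s_0 = plaintext = 0x85E8
s_1 = Round(s_0, k_0) = 0xE81D
s_2 = Round(s_1, k_1) = 0x1DA7
s_3 = Round(s_2, k_2) = 0xA7C7
s_4 = Round(s_3, k_3) = 0xC720
s_5 = Round(s_4, k_4) = 0x206B
s_6 = Round(s_5, k_5) = 0x6B29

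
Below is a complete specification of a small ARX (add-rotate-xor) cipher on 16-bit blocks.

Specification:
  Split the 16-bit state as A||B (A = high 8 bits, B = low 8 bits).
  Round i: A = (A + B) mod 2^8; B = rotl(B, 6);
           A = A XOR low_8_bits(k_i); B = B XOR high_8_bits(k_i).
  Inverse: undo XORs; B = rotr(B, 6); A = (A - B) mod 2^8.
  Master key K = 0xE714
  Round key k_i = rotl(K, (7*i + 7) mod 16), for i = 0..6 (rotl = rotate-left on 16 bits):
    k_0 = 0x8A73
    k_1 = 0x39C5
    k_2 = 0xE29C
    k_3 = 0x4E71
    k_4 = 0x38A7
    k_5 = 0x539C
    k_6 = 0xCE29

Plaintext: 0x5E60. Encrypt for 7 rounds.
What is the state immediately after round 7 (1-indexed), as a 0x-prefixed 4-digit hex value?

0x2C25

s_0 = plaintext = 0x5E60
s_1 = Round(s_0, k_0) = 0xCD92
s_2 = Round(s_1, k_1) = 0x9A9D
s_3 = Round(s_2, k_2) = 0xAB85
s_4 = Round(s_3, k_3) = 0x412F
s_5 = Round(s_4, k_4) = 0xD7F3
s_6 = Round(s_5, k_5) = 0x56AF
s_7 = Round(s_6, k_6) = 0x2C25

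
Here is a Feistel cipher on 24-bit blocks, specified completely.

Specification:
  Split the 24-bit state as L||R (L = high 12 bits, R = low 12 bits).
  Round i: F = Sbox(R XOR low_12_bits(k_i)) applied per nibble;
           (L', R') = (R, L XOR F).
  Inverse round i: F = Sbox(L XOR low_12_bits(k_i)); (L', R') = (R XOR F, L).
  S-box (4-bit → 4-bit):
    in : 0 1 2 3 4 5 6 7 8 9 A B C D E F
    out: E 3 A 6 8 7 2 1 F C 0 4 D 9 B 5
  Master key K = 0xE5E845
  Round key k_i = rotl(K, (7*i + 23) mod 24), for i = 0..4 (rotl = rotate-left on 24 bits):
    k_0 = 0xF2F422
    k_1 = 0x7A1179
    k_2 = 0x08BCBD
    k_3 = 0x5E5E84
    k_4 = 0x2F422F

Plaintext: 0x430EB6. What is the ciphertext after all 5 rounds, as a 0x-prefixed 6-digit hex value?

s_0 = plaintext = 0x430EB6
s_1 = Round(s_0, k_0) = 0xEB64F8
s_2 = Round(s_1, k_1) = 0x4F8945
s_3 = Round(s_2, k_2) = 0x9453A7
s_4 = Round(s_3, k_3) = 0x3A70E3
s_5 = Round(s_4, k_4) = 0x0E397A

0x0E397A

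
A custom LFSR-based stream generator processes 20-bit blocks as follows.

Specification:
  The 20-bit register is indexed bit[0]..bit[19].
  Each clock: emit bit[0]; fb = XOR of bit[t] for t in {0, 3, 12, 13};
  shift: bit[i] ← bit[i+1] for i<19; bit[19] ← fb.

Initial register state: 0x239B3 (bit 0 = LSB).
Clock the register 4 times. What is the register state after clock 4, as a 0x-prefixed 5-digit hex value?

reg_0 = 0x239B3
clock 1: out=1, reg = 0x91CD9
clock 2: out=1, reg = 0xC8E6C
clock 3: out=0, reg = 0xE4736
clock 4: out=0, reg = 0x7239B

0x7239B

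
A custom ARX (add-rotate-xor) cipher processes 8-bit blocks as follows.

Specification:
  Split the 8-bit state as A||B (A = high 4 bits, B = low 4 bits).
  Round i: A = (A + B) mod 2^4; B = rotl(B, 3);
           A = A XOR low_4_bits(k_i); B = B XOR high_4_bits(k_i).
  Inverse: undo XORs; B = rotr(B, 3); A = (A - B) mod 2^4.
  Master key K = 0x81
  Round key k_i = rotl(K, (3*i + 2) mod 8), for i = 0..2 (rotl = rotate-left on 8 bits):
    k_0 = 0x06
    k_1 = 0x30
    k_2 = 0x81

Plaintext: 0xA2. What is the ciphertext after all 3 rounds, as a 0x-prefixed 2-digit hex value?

s_0 = plaintext = 0xA2
s_1 = Round(s_0, k_0) = 0xA1
s_2 = Round(s_1, k_1) = 0xBB
s_3 = Round(s_2, k_2) = 0x75

0x75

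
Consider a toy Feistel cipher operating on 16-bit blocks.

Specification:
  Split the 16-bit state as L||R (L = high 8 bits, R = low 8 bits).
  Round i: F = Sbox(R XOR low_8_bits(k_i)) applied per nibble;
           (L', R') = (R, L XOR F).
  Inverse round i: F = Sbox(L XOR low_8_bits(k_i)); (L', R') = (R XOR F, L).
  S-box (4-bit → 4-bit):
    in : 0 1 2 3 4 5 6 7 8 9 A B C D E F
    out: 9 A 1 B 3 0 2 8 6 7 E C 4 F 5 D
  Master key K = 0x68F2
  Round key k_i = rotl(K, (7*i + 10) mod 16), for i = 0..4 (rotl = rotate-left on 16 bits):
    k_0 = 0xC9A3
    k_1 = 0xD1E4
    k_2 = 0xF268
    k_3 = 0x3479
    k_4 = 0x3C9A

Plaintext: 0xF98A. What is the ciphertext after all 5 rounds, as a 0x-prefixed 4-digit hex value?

0xBF7A

s_0 = plaintext = 0xF98A
s_1 = Round(s_0, k_0) = 0x8AEE
s_2 = Round(s_1, k_1) = 0xEE14
s_3 = Round(s_2, k_2) = 0x146A
s_4 = Round(s_3, k_3) = 0x6ABF
s_5 = Round(s_4, k_4) = 0xBF7A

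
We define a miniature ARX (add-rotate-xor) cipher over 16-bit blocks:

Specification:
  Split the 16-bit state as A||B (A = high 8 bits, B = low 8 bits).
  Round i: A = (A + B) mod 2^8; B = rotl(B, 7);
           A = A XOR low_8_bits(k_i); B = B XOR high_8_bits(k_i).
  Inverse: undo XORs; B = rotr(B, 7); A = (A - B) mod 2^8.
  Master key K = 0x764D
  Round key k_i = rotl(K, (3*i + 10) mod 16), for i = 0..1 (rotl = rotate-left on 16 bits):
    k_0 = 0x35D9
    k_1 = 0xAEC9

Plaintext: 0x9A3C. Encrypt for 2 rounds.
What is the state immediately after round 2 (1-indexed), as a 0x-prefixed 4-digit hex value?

0xF33B

s_0 = plaintext = 0x9A3C
s_1 = Round(s_0, k_0) = 0x0F2B
s_2 = Round(s_1, k_1) = 0xF33B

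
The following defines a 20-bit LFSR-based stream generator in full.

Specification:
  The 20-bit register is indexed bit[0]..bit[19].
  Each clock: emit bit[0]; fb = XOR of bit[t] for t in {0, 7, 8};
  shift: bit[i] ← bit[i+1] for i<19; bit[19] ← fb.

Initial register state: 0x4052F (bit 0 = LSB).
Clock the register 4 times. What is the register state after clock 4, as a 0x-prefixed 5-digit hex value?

reg_0 = 0x4052F
clock 1: out=1, reg = 0x20297
clock 2: out=1, reg = 0x1014B
clock 3: out=1, reg = 0x080A5
clock 4: out=1, reg = 0x04052

0x04052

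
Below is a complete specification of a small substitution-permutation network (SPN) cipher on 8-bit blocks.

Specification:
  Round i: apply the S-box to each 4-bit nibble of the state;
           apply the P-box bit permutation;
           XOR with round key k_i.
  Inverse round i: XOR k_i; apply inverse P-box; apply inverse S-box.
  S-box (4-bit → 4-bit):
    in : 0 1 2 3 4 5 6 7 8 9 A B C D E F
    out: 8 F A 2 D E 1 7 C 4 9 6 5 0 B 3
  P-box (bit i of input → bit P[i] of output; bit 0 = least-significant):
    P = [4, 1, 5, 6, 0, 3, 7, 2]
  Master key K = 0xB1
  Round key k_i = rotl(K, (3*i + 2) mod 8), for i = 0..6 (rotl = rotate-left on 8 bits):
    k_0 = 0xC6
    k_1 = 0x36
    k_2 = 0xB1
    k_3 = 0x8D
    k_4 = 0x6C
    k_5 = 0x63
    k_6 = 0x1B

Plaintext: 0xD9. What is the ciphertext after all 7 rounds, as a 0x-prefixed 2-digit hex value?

s_0 = plaintext = 0xD9
s_1 = Round(s_0, k_0) = 0xE6
s_2 = Round(s_1, k_1) = 0x2B
s_3 = Round(s_2, k_2) = 0x9F
s_4 = Round(s_3, k_3) = 0x1F
s_5 = Round(s_4, k_4) = 0xF3
s_6 = Round(s_5, k_5) = 0x68
s_7 = Round(s_6, k_6) = 0x7A

0x7A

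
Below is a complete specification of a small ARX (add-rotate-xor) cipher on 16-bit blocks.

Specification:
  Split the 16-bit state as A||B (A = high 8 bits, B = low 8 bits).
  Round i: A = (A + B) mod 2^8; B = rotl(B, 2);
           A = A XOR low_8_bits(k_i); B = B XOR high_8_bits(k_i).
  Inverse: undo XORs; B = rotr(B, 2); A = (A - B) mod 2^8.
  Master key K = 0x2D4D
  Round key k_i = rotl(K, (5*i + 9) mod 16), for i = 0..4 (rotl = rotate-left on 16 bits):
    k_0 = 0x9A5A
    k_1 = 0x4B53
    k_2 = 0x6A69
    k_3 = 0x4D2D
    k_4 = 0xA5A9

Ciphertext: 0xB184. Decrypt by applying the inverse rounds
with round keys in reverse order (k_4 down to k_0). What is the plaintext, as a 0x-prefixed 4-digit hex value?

s_0 = ciphertext = 0xB184
s_1 = InvRound(s_0, k_4) = 0xD048
s_2 = InvRound(s_1, k_3) = 0xBC41
s_3 = InvRound(s_2, k_2) = 0x0BCA
s_4 = InvRound(s_3, k_1) = 0xF860
s_5 = InvRound(s_4, k_0) = 0xE4BE

0xE4BE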